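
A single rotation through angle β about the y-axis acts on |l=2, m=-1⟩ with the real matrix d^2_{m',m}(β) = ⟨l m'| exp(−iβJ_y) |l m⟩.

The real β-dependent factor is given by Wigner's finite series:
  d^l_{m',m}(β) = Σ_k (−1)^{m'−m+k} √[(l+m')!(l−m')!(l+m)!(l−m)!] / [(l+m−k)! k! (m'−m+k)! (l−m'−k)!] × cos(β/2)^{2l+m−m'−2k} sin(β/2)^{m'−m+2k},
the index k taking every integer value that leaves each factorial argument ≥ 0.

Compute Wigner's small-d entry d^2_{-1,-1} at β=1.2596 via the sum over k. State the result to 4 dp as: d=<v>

d=-0.2531

d^2_{-1,-1}(β=1.2596) via Wigner's sum:
c=cos(1.2596/2)=0.808145, s=sin(1.2596/2)=0.588983; N=√[1·6·1·6]=6.000000
k∈{0,1} keeps every argument non-negative
  k=0: (−1)^0·6.0000/(6)·0.8081^4·0.5890^0 = +0.426538
  k=1: (−1)^1·6.0000/(2)·0.8081^2·0.5890^2 = -0.679682
d^2_{-1,-1}(1.2596) = +0.426538 -0.679682 = -0.253144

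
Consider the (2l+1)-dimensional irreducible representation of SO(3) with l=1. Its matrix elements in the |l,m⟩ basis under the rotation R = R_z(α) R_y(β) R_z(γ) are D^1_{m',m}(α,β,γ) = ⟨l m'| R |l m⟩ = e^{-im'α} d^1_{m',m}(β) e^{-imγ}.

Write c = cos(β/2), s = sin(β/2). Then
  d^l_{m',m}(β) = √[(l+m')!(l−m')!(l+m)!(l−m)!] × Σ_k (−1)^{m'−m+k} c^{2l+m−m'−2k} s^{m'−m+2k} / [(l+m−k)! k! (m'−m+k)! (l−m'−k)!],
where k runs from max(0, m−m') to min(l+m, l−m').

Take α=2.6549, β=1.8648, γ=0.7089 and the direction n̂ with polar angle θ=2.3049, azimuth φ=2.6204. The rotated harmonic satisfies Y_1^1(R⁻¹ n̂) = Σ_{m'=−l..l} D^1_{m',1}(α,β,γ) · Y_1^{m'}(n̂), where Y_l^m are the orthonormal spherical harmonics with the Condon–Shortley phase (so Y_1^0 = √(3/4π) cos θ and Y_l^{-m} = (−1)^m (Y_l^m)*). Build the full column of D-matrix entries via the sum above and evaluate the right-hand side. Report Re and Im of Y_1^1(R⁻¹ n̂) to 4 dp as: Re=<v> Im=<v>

Re=-0.1060 Im=0.1026

Need the full column D^1_{m',1} for m'=−1..1 at α=2.6549, β=1.8648, γ=0.7089.
cos(β/2)=0.595908, sin(β/2)=0.803052
d^1_{-1,1}: single k=2 term ⇒ +0.644893;  D = -0.236329+0.600030i
d^1_{0,1}: single k=1 term ⇒ +0.676766;  D = +0.513718-0.440574i
d^1_{1,1}: single k=0 term ⇒ +0.355107;  D = -0.346376+0.078260i
Y_1^{m'}(θ=2.3049,φ=2.6204) and Σ D·Y over m':
  (-0.2363+0.6000i)·(-0.2224-0.1277i)  (+0.5137-0.4406i)·(-0.3273+0.0000i)  (-0.3464+0.0783i)·(+0.2224-0.1277i)
Y_1^1(R⁻¹ n̂) = -0.106003+0.102566i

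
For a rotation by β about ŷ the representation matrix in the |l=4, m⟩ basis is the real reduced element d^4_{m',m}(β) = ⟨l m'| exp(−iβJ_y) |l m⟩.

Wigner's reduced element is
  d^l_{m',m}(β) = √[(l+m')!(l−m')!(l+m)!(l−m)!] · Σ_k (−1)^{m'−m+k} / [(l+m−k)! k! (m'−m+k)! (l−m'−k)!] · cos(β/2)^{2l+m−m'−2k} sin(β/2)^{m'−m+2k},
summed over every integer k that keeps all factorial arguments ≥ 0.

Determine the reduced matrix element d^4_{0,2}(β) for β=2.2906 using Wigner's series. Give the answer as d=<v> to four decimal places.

d^4_{0,2}(β=2.2906) via Wigner's sum:
With c≡cos(β/2)=0.412773 and s≡sin(β/2)=0.910834, N=[24·24·720·2]^{1/2}=910.735966
k∈{2,3,4} keeps every argument non-negative
  k=2: (−1)^0·910.7360/(96)·0.4128^6·0.9108^2 = +0.038928
  k=3: (−1)^1·910.7360/(36)·0.4128^4·0.9108^4 = -0.505466
  k=4: (−1)^2·910.7360/(96)·0.4128^2·0.9108^6 = +0.922952
d^4_{0,2}(2.2906) = +0.038928 -0.505466 +0.922952 = +0.456414

d=0.4564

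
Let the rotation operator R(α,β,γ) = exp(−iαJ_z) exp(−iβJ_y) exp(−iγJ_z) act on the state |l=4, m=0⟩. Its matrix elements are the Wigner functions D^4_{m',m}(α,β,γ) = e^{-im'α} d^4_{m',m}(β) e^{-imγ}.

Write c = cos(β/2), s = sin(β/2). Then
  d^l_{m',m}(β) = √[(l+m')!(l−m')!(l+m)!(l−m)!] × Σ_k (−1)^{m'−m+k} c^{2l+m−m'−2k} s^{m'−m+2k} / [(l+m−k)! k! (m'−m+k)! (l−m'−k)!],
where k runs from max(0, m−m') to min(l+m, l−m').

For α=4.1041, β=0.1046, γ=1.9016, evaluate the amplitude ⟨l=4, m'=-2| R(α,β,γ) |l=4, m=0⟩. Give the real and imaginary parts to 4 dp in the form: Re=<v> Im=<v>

Split into d^4_{-2,0}(β=0.1046) × two z-phases.
c=cos(0.1046/2)=0.998633, s=sin(0.1046/2)=0.052276; N=√[2·720·24·24]=910.735966
k∈{2,3,4} keeps every argument non-negative
  k=2: (−1)^0·910.7360/(96)·0.9986^6·0.0523^2 = +0.025714
  k=3: (−1)^1·910.7360/(36)·0.9986^4·0.0523^4 = -0.000188
  k=4: (−1)^2·910.7360/(96)·0.9986^2·0.0523^6 = +0.000000
d^4_{-2,0}(0.1046) = +0.025714 -0.000188 +0.000000 = +0.025526
D = (-0.346857+0.937918i)·(+0.025526)·(+1.000000+0.000000i) = -0.008854+0.023941i

Re=-0.0089 Im=0.0239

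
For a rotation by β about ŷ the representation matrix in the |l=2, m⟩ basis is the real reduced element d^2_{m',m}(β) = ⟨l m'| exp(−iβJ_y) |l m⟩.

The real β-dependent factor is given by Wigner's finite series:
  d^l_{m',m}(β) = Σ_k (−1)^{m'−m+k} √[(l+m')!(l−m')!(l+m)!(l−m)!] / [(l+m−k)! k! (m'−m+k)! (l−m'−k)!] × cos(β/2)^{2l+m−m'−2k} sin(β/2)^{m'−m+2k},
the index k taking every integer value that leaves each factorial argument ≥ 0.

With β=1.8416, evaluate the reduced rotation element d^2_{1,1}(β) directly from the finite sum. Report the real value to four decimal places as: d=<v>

d^2_{1,1}(β=1.8416) via Wigner's sum:
With c≡cos(β/2)=0.605183 and s≡sin(β/2)=0.796086, N=[6·1·6·1]^{1/2}=6.000000
k∈{0,1} keeps every argument non-negative
  k=0: (−1)^0·6.0000/(6)·0.6052^4·0.7961^0 = +0.134137
  k=1: (−1)^1·6.0000/(2)·0.6052^2·0.7961^2 = -0.696330
d^2_{1,1}(1.8416) = +0.134137 -0.696330 = -0.562194

d=-0.5622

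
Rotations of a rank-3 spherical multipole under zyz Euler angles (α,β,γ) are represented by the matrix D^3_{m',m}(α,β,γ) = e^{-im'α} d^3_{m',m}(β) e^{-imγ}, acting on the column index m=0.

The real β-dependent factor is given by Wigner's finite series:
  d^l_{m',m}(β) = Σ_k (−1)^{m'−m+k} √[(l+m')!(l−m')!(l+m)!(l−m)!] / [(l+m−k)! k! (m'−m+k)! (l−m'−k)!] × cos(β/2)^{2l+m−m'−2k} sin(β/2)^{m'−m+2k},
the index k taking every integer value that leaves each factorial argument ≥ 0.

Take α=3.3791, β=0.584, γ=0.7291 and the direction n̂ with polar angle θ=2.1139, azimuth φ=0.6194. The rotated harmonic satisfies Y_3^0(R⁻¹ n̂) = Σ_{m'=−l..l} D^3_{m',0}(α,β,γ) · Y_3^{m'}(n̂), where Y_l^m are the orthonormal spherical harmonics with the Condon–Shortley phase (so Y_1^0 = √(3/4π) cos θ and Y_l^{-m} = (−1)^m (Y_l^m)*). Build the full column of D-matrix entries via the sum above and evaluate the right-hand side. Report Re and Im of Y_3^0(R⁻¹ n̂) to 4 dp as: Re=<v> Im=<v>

Re=-0.2521 Im=0.0000

Need the full column D^3_{m',0} for m'=−3..3 at α=3.3791, β=0.584, γ=0.7291.
cos(β/2)=0.957670, sin(β/2)=0.287868
d^3_{-3,0}: single k=3 term ⇒ +0.093701;  D = -0.070905-0.061256i
d^3_{-2,0}: k∈[2..3] ⇒ +0.381778 -0.034496 = +0.347283;  D = +0.308834+0.158830i
d^3_{-1,0}: k∈[1..3] ⇒ +0.803274 -0.217741 +0.006558 = +0.592091;  D = -0.575470-0.139308i
d^3_{0,0}: k∈[0..3] ⇒ +0.771428 -0.627326 +0.056682 -0.000569 = +0.200215;  D = +0.200215+0.000000i
d^3_{1,0}: k∈[0..2] ⇒ -0.803274 +0.217741 -0.006558 = -0.592091;  D = +0.575470-0.139308i
d^3_{2,0}: k∈[0..1] ⇒ +0.381778 -0.034496 = +0.347283;  D = +0.308834-0.158830i
d^3_{3,0}: single k=0 term ⇒ -0.093701;  D = +0.070905-0.061256i
Y_3^{m'}(θ=2.1139,φ=0.6194) and Σ D·Y over m':
  (-0.0709-0.0613i)·(-0.0742-0.2511i)  (+0.3088+0.1588i)·(-0.1262+0.3660i)  (-0.5755-0.1393i)·(+0.0756-0.0539i)  (+0.2002+0.0000i)·(+0.3210+0.0000i)  (+0.5755-0.1393i)·(-0.0756-0.0539i)  (+0.3088-0.1588i)·(-0.1262-0.3660i)  (+0.0709-0.0613i)·(+0.0742-0.2511i)
Y_3^0(R⁻¹ n̂) = -0.252109-0.000000i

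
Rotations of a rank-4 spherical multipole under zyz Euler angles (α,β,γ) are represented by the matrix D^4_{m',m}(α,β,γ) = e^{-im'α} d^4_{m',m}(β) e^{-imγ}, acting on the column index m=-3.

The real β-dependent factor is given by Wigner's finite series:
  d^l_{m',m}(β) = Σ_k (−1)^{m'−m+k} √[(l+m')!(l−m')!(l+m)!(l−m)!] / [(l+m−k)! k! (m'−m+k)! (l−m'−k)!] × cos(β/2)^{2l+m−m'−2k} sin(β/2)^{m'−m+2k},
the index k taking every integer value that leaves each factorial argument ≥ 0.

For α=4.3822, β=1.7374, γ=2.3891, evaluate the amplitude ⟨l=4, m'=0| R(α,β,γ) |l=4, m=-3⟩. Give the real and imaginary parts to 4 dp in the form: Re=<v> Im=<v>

Split into d^4_{0,-3}(β=1.7374) × two z-phases.
c=cos(1.7374/2)=0.645820, s=sin(1.7374/2)=0.763490; N=√[24·24·1·5040]=1703.830978
Admissible k: 0..1 (factorial args all ≥0)
  k=0: (−1)^3·1703.8310/(144)·0.6458^5·0.7635^3 = -0.591603
  k=1: (−1)^4·1703.8310/(144)·0.6458^3·0.7635^5 = +0.826827
d^4_{0,-3}(1.7374) = -0.591603 +0.826827 = +0.235224
Attach z-rotation phases: D = e^{-i(0)(4.3822)}·(+0.235224)·e^{-i(-3)(2.3891)} = +0.149126+0.181911i

Re=0.1491 Im=0.1819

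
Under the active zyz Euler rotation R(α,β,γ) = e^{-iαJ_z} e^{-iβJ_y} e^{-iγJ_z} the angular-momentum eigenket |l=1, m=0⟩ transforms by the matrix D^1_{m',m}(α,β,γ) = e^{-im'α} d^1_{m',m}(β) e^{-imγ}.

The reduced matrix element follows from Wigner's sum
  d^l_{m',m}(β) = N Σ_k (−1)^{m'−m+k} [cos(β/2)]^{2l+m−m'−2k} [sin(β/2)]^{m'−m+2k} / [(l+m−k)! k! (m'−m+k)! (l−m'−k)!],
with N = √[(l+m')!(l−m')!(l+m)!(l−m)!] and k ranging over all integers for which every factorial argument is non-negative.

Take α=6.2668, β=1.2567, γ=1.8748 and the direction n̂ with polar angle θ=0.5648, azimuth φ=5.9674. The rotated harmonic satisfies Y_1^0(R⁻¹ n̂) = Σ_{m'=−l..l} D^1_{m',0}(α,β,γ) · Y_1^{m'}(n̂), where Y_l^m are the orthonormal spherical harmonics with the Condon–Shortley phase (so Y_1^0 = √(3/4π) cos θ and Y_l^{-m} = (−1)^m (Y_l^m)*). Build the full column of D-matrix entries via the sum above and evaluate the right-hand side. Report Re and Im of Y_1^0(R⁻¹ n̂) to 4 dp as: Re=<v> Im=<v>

Need the full column D^1_{m',0} for m'=−1..1 at α=6.2668, β=1.2567, γ=1.8748.
cos(β/2)=0.808998, sin(β/2)=0.587811
d^1_{-1,0}: single k=1 term ⇒ +0.672512;  D = +0.672422-0.011019i
d^1_{0,0}: k∈[0..1] ⇒ +0.654479 -0.345521 = +0.308957;  D = +0.308957+0.000000i
d^1_{1,0}: single k=0 term ⇒ -0.672512;  D = -0.672422-0.011019i
Y_1^{m'}(θ=0.5648,φ=5.9674) and Σ D·Y over m':
  (+0.6724-0.0110i)·(+0.1758+0.0574i)  (+0.3090+0.0000i)·(+0.4127+0.0000i)  (-0.6724-0.0110i)·(-0.1758+0.0574i)
Y_1^0(R⁻¹ n̂) = +0.365176+0.000000i

Re=0.3652 Im=0.0000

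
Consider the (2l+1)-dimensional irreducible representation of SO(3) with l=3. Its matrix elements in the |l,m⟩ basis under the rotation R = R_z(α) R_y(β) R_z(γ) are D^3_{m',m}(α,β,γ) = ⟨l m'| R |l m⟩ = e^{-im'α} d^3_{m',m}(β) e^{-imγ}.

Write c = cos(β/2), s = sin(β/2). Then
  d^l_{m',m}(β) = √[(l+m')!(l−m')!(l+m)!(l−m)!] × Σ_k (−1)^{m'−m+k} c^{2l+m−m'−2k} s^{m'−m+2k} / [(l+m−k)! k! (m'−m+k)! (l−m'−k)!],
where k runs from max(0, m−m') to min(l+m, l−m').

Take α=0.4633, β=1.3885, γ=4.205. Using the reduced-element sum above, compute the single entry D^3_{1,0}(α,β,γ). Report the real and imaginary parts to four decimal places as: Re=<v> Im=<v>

First d^3_{1,0}(β=1.3885), then the phase factors e^{-i(1)α} and e^{-i(0)γ}:
Half-angle: c=0.768534, s=0.639809. N=√(24·2·6·6)=41.569219
Admissible k: 0..2 (factorial args all ≥0)
  k=0: (−1)^1·41.5692/(12)·0.7685^5·0.6398^1 = -0.594232
  k=1: (−1)^2·41.5692/(4)·0.7685^3·0.6398^3 = +1.235527
  k=2: (−1)^3·41.5692/(12)·0.7685^1·0.6398^5 = -0.285434
d^3_{1,0}(1.3885) = -0.594232 +1.235527 -0.285434 = +0.355861
Attach z-rotation phases: D = e^{-i(1)(0.4633)}·(+0.355861)·e^{-i(0)(4.205)} = +0.318347-0.159035i

Re=0.3183 Im=-0.1590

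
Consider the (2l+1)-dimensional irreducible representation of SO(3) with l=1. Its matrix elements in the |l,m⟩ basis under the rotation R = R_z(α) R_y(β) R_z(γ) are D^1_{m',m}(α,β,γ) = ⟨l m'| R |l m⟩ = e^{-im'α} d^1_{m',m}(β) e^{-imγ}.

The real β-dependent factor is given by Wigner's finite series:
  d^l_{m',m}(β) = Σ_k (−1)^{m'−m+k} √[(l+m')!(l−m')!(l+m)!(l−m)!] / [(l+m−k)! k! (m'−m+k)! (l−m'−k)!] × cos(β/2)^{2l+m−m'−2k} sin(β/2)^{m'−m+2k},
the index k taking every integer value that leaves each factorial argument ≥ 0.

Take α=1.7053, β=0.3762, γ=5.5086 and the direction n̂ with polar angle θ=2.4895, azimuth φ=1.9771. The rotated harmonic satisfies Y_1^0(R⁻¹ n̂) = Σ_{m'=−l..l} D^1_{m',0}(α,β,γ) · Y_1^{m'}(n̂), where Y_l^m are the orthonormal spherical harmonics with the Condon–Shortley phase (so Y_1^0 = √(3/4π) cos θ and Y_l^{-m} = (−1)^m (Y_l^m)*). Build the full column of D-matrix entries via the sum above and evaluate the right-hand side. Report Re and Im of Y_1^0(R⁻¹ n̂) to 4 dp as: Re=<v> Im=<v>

Need the full column D^1_{m',0} for m'=−1..1 at α=1.7053, β=0.3762, γ=5.5086.
cos(β/2)=0.982361, sin(β/2)=0.186993
d^1_{-1,0}: single k=1 term ⇒ +0.259783;  D = -0.034837+0.257437i
d^1_{0,0}: k∈[0..1] ⇒ +0.965034 -0.034966 = +0.930067;  D = +0.930067+0.000000i
d^1_{1,0}: single k=0 term ⇒ -0.259783;  D = +0.034837+0.257437i
Y_1^{m'}(θ=2.4895,φ=1.9771) and Σ D·Y over m':
  (-0.0348+0.2574i)·(-0.0829-0.1926i)  (+0.9301+0.0000i)·(-0.3883+0.0000i)  (+0.0348+0.2574i)·(+0.0829-0.1926i)
Y_1^0(R⁻¹ n̂) = -0.256256+0.000000i

Re=-0.2563 Im=0.0000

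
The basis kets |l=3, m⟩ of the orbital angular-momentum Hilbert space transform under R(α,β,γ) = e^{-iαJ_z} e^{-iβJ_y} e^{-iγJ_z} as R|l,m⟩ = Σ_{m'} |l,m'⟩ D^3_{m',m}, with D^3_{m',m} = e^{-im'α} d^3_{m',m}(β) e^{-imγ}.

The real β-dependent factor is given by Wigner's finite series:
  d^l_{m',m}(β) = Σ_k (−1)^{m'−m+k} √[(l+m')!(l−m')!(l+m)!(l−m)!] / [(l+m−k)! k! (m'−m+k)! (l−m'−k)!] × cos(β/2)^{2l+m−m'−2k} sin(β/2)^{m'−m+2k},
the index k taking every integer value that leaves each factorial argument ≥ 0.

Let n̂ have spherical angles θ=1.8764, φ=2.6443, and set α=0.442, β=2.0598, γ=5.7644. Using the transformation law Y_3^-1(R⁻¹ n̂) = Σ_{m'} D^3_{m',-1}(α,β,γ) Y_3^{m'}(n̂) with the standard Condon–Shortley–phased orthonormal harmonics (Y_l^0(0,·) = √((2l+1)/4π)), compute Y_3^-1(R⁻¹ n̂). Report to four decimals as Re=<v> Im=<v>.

Re=-0.0093 Im=0.1106

Need the full column D^3_{m',-1} for m'=−3..3 at α=0.442, β=2.0598, γ=5.7644.
cos(β/2)=0.514905, sin(β/2)=0.857248
d^3_{-3,-1}: single k=2 term ⇒ +0.200062;  D = +0.138346+0.144518i
d^3_{-2,-1}: k∈[1..2] ⇒ +0.098116 -0.543912 = -0.445796;  D = -0.416395-0.159216i
d^3_{-1,-1}: k∈[0..2] ⇒ +0.018636 -0.413247 +0.859072 = +0.464462;  D = +0.463093-0.035629i
d^3_{0,-1}: k∈[0..2] ⇒ -0.107481 +0.893739 -0.825750 = -0.039491;  D = -0.034295+0.019581i
d^3_{1,-1}: k∈[0..2] ⇒ +0.309935 -1.145430 +0.396860 = -0.438634;  D = -0.251283+0.359523i
d^3_{2,-1}: k∈[0..1] ⇒ -0.543912 +0.753803 = +0.209891;  D = +0.035098-0.206935i
d^3_{3,-1}: single k=0 term ⇒ +0.554529;  D = -0.150041-0.533844i
Y_3^{m'}(θ=1.8764,φ=2.6443) and Σ D·Y over m':
  (+0.1383+0.1445i)·(-0.0285-0.3607i)  (-0.4164-0.1592i)·(-0.1524-0.2345i)  (+0.4631-0.0356i)·(+0.1483+0.0805i)  (-0.0343+0.0196i)·(+0.2860+0.0000i)  (-0.2513+0.3595i)·(-0.1483+0.0805i)  (+0.0351-0.2069i)·(-0.1524+0.2345i)  (-0.1500-0.5338i)·(+0.0285-0.3607i)
Y_3^-1(R⁻¹ n̂) = -0.009342+0.110585i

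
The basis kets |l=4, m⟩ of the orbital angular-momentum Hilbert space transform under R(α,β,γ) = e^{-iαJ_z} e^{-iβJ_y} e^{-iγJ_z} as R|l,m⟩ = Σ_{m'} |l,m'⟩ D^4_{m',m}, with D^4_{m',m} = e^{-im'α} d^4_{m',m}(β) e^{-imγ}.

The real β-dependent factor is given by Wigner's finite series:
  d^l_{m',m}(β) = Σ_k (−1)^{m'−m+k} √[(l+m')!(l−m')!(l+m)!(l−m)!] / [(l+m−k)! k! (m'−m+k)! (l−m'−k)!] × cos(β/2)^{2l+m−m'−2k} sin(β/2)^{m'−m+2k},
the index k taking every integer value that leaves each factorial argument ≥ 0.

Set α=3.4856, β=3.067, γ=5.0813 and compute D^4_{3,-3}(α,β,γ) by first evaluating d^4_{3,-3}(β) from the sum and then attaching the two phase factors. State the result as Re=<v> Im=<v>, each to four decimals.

Re=-0.0735 Im=0.9820

First d^4_{3,-3}(β=3.067), then the phase factors e^{-i(3)α} and e^{-i(-3)γ}:
With c≡cos(β/2)=0.037288 and s≡sin(β/2)=0.999305, N=[5040·1·1·5040]^{1/2}=5040.000000
The bounds max(0,m−m')=0 and min(l+m,l−m')=1 give 2 terms
  k=0: (−1)^6·5040.0000/(720)·0.0373^2·0.9993^6 = +0.009692
  k=1: (−1)^7·5040.0000/(5040)·0.0373^0·0.9993^8 = -0.994450
d^4_{3,-3}(3.067) = +0.009692 -0.994450 = -0.984758
Phases: e^{-i·(3)·3.4856}=-0.513084+0.858338i, e^{-i·(-3)·5.0813}=-0.894241+0.447585i ⇒ D=-0.073504+0.982011i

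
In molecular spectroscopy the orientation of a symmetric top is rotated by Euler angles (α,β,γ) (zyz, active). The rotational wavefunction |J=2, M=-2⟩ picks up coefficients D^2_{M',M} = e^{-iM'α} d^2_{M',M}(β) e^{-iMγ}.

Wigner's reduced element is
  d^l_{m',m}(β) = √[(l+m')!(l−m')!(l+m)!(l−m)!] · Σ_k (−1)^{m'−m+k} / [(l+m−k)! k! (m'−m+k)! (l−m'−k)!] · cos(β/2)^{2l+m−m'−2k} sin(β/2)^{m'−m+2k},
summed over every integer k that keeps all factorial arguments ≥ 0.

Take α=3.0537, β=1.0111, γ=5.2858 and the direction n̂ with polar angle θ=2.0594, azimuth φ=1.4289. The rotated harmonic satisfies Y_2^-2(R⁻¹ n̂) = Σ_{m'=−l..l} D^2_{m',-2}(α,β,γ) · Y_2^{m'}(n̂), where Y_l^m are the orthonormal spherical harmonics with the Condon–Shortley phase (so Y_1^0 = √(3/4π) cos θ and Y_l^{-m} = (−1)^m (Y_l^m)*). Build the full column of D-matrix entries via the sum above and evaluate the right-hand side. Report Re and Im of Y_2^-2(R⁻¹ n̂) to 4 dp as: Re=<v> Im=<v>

Re=0.3327 Im=0.1205

Need the full column D^2_{m',-2} for m'=−2..2 at α=3.0537, β=1.0111, γ=5.2858.
cos(β/2)=0.874908, sin(β/2)=0.484289
d^2_{-2,-2}: single k=0 term ⇒ +0.585936;  D = -0.330728-0.483673i
d^2_{-1,-2}: single k=0 term ⇒ -0.648667;  D = -0.317721-0.565528i
d^2_{0,-2}: single k=0 term ⇒ +0.439754;  D = -0.180908-0.400818i
d^2_{1,-2}: single k=0 term ⇒ -0.198749;  D = -0.065546-0.187630i
d^2_{2,-2}: single k=0 term ⇒ +0.055007;  D = -0.013512-0.053321i
Y_2^{m'}(θ=2.0594,φ=1.4289) and Σ D·Y over m':
  (-0.3307-0.4837i)·(-0.2891-0.0843i)  (-0.3177-0.5655i)·(-0.0453+0.3170i)  (-0.1809-0.4008i)·(-0.1069+0.0000i)  (-0.0655-0.1876i)·(+0.0453+0.3170i)  (-0.0135-0.0533i)·(-0.2891+0.0843i)
Y_2^-2(R⁻¹ n̂) = +0.332735+0.120486i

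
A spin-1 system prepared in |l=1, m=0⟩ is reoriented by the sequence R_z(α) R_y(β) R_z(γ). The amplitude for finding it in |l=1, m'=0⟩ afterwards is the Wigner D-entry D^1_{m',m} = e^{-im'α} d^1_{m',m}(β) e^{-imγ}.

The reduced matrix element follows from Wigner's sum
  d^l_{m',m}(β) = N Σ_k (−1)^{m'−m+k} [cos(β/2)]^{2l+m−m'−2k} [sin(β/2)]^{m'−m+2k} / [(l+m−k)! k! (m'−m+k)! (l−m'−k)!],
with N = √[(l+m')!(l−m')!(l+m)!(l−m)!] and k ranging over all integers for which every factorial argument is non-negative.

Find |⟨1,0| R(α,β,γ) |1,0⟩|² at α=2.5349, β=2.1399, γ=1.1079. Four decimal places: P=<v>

P=0.2904

First d^1_{0,0}(β=2.1399), then the phase factors e^{-i(0)α} and e^{-i(0)γ}:
c=cos(2.1399/2)=0.480168, s=sin(2.1399/2)=0.877176; N=√[1·1·1·1]=1.000000
k: max(0,(0)−(0))=0 … min(1+(0),1−(0))=1
  k=0: (−1)^0·1.0000/(1)·0.4802^2·0.8772^0 = +0.230561
  k=1: (−1)^1·1.0000/(1)·0.4802^0·0.8772^2 = -0.769439
d^1_{0,0}(2.1399) = +0.230561 -0.769439 = -0.538877
|D^1_{0,0}|² = |d^1_{0,0}(β)|² = (-0.538877)² = 0.290389 (the z-rotation phases have unit modulus)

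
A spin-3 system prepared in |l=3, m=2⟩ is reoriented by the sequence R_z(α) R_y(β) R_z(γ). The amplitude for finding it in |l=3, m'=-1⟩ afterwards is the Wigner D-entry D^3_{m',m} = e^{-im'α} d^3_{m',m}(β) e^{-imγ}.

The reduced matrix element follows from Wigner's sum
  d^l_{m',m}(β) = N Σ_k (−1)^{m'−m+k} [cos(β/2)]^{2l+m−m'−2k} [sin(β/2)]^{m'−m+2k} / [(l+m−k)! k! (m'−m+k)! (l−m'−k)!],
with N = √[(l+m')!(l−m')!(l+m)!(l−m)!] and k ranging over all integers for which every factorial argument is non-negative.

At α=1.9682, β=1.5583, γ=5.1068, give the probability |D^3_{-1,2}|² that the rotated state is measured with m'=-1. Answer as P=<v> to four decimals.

D^3_{-1,2}(1.9682,1.5583,5.1068) = e^{-i·-1·1.9682}·d^3_{-1,2}(1.5583)·e^{-i·2·5.1068}. Compute d first:
c=cos(1.5583/2)=0.711511, s=sin(1.5583/2)=0.702675; N=√[2·24·120·1]=75.894664
Admissible k: 3..4 (factorial args all ≥0)
  k=3: (−1)^0·75.8947/(12)·0.7115^3·0.7027^3 = +0.790384
  k=4: (−1)^1·75.8947/(24)·0.7115^1·0.7027^5 = -0.385437
d^3_{-1,2}(1.5583) = +0.790384 -0.385437 = +0.404947
|D^3_{-1,2}|² = |d^3_{-1,2}(β)|² = (+0.404947)² = 0.163982 (the z-rotation phases have unit modulus)

P=0.1640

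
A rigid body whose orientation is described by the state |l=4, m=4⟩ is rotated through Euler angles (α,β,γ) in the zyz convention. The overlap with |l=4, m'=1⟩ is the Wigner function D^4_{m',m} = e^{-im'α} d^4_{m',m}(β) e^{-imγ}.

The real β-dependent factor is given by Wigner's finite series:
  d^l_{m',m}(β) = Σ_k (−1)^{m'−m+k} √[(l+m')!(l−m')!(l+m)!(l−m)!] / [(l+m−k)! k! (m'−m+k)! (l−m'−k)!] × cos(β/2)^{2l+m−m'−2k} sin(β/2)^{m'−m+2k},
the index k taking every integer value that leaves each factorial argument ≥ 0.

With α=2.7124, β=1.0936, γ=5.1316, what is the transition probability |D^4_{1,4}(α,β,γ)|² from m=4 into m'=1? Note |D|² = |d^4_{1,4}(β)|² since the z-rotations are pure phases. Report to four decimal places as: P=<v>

First d^4_{1,4}(β=1.0936), then the phase factors e^{-i(1)α} and e^{-i(4)γ}:
Half-angle: c=0.854193, s=0.519956. N=√(120·6·40320·1)=5387.986637
k: max(0,(4)−(1))=3 … min(4+(4),4−(1))=3
  k=3: (−1)^0·5387.9866/(720)·0.8542^5·0.5200^3 = +0.478382
d^4_{1,4}(1.0936) = +0.478382
|D^4_{1,4}|² = |d^4_{1,4}(β)|² = (+0.478382)² = 0.228849 (the z-rotation phases have unit modulus)

P=0.2288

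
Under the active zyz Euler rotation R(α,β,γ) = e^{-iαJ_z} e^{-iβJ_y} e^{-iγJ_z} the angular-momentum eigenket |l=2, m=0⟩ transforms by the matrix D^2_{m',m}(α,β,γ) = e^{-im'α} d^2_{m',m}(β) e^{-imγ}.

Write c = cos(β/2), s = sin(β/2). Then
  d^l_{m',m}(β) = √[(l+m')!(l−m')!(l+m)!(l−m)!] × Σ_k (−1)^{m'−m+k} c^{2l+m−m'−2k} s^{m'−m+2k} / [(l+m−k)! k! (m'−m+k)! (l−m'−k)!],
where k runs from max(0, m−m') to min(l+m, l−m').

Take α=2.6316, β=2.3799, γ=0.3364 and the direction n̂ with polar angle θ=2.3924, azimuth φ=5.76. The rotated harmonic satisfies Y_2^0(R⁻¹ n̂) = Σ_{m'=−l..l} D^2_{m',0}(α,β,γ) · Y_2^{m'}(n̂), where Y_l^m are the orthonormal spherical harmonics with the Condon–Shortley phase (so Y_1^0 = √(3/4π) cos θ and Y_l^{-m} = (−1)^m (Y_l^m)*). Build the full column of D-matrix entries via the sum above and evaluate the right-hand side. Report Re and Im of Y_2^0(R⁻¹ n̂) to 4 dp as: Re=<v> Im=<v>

Need the full column D^2_{m',0} for m'=−2..2 at α=2.6316, β=2.3799, γ=0.3364.
cos(β/2)=0.371706, sin(β/2)=0.928350
d^2_{-2,0}: single k=2 term ⇒ +0.291675;  D = +0.152656-0.248536i
d^2_{-1,0}: k∈[1..2] ⇒ +0.116785 -0.728469 = -0.611684;  D = +0.533846-0.298606i
d^2_{0,0}: k∈[0..2] ⇒ +0.019090 -0.476303 +0.742759 = +0.285545;  D = +0.285545+0.000000i
d^2_{1,0}: k∈[0..1] ⇒ -0.116785 +0.728469 = +0.611684;  D = -0.533846-0.298606i
d^2_{2,0}: single k=0 term ⇒ +0.291675;  D = +0.152656+0.248536i
Y_2^{m'}(θ=2.3924,φ=5.76) and Σ D·Y over m':
  (+0.1527-0.2485i)·(+0.0897+0.1551i)  (+0.5338-0.2986i)·(-0.3337-0.1925i)  (+0.2855+0.0000i)·(+0.1919+0.0000i)  (-0.5338-0.2986i)·(+0.3337-0.1925i)  (+0.1527+0.2485i)·(+0.0897-0.1551i)
Y_2^0(R⁻¹ n̂) = -0.311995+0.000000i

Re=-0.3120 Im=0.0000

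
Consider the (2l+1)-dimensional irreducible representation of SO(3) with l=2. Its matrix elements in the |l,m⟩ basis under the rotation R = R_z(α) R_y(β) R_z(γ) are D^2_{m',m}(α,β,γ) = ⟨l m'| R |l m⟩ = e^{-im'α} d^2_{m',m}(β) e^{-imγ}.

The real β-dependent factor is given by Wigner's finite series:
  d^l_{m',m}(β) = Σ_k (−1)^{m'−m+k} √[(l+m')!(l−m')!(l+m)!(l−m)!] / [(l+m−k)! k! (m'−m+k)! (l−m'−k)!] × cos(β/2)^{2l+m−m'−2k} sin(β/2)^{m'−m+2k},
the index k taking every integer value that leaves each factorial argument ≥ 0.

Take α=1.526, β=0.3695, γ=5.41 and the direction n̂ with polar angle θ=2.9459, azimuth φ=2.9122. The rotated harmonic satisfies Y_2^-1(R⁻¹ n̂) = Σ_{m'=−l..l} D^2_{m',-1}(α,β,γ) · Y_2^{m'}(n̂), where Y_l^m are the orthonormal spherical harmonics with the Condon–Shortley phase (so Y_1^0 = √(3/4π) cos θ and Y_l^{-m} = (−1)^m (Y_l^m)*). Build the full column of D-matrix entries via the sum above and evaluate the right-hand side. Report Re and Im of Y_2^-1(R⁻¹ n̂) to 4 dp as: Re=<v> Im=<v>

Re=-0.0714 Im=0.2925

Need the full column D^2_{m',-1} for m'=−2..2 at α=1.526, β=0.3695, γ=5.41.
cos(β/2)=0.982982, sin(β/2)=0.183701
d^2_{-2,-1}: single k=1 term ⇒ +0.348962;  D = -0.199342+0.286422i
d^2_{-1,-1}: k∈[0..1] ⇒ +0.933647 -0.097822 = +0.835825;  D = +0.663961+0.507701i
d^2_{0,-1}: k∈[0..1] ⇒ -0.427389 +0.014926 = -0.412463;  D = -0.264961+0.316103i
d^2_{1,-1}: k∈[0..1] ⇒ +0.097822 -0.001139 = +0.096683;  D = -0.071240-0.065364i
d^2_{2,-1}: single k=0 term ⇒ -0.012187;  D = +0.008633-0.008602i
Y_2^{m'}(θ=2.9459,φ=2.9122) and Σ D·Y over m':
  (-0.1993+0.2864i)·(+0.0131+0.0065i)  (+0.6640+0.5077i)·(+0.1435+0.0335i)  (-0.2650+0.3161i)·(+0.5950+0.0000i)  (-0.0712-0.0654i)·(-0.1435+0.0335i)  (+0.0086-0.0086i)·(+0.0131-0.0065i)
Y_2^-1(R⁻¹ n̂) = -0.071385+0.292466i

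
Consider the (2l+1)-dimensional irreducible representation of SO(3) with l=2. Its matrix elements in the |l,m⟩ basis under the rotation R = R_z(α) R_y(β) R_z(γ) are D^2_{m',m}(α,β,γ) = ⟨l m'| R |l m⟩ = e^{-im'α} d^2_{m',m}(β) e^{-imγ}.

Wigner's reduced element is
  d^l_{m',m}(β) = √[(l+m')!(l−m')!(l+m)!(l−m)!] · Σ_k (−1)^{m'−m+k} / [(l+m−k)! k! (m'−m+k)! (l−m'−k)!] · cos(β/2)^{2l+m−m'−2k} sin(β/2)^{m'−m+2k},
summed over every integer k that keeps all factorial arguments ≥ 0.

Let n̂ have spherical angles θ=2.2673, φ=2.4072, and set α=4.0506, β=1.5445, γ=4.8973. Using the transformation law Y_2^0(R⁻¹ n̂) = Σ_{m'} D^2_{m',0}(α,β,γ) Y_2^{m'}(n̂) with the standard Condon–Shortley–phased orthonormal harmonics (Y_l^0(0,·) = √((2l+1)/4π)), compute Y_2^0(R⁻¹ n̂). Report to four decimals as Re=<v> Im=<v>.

Need the full column D^2_{m',0} for m'=−2..2 at α=4.0506, β=1.5445, γ=4.8973.
cos(β/2)=0.716343, sin(β/2)=0.697749
d^2_{-2,0}: single k=2 term ⇒ +0.611949;  D = -0.149749+0.593344i
d^2_{-1,0}: k∈[1..2] ⇒ +0.628256 -0.596065 = +0.032191;  D = -0.019783-0.025396i
d^2_{0,0}: k∈[0..2] ⇒ +0.263319 -0.999309 +0.237026 = -0.498963;  D = -0.498963+0.000000i
d^2_{1,0}: k∈[0..1] ⇒ -0.628256 +0.596065 = -0.032191;  D = +0.019783-0.025396i
d^2_{2,0}: single k=0 term ⇒ +0.611949;  D = -0.149749-0.593344i
Y_2^{m'}(θ=2.2673,φ=2.4072) and Σ D·Y over m':
  (-0.1497+0.5933i)·(+0.0231+0.2261i)  (-0.0198-0.0254i)·(+0.2822+0.2548i)  (-0.4990+0.0000i)·(+0.0740+0.0000i)  (+0.0198-0.0254i)·(-0.2822+0.2548i)  (-0.1497-0.5933i)·(+0.0231-0.2261i)
Y_2^0(R⁻¹ n̂) = -0.310419+0.000000i

Re=-0.3104 Im=0.0000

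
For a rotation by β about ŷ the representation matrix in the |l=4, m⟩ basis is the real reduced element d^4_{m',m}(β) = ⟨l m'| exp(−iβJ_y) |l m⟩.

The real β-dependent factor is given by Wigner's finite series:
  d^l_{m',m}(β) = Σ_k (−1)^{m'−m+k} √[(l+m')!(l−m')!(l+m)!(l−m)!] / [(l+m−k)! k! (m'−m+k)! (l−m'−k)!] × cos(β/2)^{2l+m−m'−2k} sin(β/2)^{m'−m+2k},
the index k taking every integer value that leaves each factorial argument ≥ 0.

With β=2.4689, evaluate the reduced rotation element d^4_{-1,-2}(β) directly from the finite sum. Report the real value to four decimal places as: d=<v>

d^4_{-1,-2}(β=2.4689) via Wigner's sum:
With c≡cos(β/2)=0.330040 and s≡sin(β/2)=0.943967, N=[6·120·2·720]^{1/2}=1018.233765
Admissible k: 0..2 (factorial args all ≥0)
  k=0: (−1)^1·1018.2338/(240)·0.3300^7·0.9440^1 = -0.001708
  k=1: (−1)^2·1018.2338/(48)·0.3300^5·0.9440^3 = +0.069873
  k=2: (−1)^3·1018.2338/(72)·0.3300^3·0.9440^5 = -0.381066
d^4_{-1,-2}(2.4689) = -0.001708 +0.069873 -0.381066 = -0.312901

d=-0.3129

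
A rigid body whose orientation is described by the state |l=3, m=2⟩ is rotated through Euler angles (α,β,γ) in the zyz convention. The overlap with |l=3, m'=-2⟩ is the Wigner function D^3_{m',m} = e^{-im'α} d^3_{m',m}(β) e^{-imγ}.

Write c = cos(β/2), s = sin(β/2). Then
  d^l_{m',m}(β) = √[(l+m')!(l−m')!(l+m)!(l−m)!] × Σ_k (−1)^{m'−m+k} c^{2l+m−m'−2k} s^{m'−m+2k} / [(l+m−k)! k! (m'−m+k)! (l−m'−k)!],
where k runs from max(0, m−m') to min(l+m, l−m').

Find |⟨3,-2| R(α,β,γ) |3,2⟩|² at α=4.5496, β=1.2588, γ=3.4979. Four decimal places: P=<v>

P=0.1230

D^3_{-2,2}(4.5496,1.2588,3.4979) = e^{-i·-2·4.5496}·d^3_{-2,2}(1.2588)·e^{-i·2·3.4979}. Compute d first:
c=cos(1.2588/2)=0.808381, s=sin(1.2588/2)=0.588660; N=√[1·120·120·1]=120.000000
Admissible k: 4..5 (factorial args all ≥0)
  k=4: (−1)^0·120.0000/(24)·0.8084^2·0.5887^4 = +0.392337
  k=5: (−1)^1·120.0000/(120)·0.8084^0·0.5887^6 = -0.041609
d^3_{-2,2}(1.2588) = +0.392337 -0.041609 = +0.350728
|D^3_{-2,2}|² = |d^3_{-2,2}(β)|² = (+0.350728)² = 0.123010 (the z-rotation phases have unit modulus)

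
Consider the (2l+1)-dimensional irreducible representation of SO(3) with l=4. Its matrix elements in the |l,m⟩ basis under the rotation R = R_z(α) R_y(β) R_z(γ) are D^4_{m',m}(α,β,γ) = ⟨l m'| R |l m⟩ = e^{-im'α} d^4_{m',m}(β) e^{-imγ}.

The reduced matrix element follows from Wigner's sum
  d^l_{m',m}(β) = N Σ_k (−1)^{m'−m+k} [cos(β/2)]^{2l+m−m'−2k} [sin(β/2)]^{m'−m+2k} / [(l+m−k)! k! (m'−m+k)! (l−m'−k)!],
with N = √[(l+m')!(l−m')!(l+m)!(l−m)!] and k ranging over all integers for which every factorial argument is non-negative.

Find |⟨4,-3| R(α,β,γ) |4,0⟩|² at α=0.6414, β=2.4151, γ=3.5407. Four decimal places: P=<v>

Split into d^4_{-3,0}(β=2.4151) × two z-phases.
Half-angle: c=0.355311, s=0.934748. N=√(1·5040·24·24)=1703.830978
Admissible k: 3..4 (factorial args all ≥0)
  k=3: (−1)^0·1703.8310/(144)·0.3553^5·0.9347^3 = +0.054725
  k=4: (−1)^1·1703.8310/(144)·0.3553^3·0.9347^5 = -0.378758
d^4_{-3,0}(2.4151) = +0.054725 -0.378758 = -0.324033
|D^4_{-3,0}|² = |d^4_{-3,0}(β)|² = (-0.324033)² = 0.104997 (the z-rotation phases have unit modulus)

P=0.1050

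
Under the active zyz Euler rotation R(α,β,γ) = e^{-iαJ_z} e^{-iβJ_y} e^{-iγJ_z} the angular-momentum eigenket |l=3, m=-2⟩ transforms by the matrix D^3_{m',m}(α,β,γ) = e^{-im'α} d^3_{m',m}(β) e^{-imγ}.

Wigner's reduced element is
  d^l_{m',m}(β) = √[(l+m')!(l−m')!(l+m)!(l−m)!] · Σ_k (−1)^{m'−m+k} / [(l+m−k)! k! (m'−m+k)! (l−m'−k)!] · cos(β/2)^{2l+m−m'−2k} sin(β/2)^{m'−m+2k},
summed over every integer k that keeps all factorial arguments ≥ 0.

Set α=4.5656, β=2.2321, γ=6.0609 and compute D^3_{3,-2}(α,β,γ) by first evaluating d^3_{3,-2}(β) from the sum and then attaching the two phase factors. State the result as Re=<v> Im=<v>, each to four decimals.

First d^3_{3,-2}(β=2.2321), then the phase factors e^{-i(3)α} and e^{-i(-2)γ}:
With c≡cos(β/2)=0.439234 and s≡sin(β/2)=0.898372, N=[720·1·1·120]^{1/2}=293.938769
Admissible k: 0..0 (factorial args all ≥0)
  k=0: (−1)^5·293.9388/(120)·0.4392^1·0.8984^5 = -0.629585
d^3_{3,-2}(2.2321) = -0.629585
Attach z-rotation phases: D = e^{-i(3)(4.5656)}·(-0.629585)·e^{-i(-2)(6.0609)} = +0.002647+0.629579i

Re=0.0026 Im=0.6296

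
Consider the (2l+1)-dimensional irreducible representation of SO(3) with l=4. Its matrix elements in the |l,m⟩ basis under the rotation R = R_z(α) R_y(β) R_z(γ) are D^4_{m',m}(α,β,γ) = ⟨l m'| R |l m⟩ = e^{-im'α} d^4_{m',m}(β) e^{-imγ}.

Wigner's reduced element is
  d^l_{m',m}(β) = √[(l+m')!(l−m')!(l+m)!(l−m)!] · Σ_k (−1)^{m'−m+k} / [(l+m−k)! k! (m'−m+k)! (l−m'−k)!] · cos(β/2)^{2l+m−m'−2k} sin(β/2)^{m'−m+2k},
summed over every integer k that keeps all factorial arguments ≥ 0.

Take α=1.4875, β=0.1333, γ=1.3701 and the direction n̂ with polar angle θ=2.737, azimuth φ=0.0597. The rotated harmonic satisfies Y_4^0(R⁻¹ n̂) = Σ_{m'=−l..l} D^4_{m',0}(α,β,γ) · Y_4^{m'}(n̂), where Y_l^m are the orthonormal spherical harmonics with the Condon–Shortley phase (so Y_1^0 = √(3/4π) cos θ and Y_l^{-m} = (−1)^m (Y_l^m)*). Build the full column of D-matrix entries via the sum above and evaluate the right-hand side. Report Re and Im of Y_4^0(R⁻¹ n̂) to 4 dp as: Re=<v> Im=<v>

Need the full column D^4_{m',0} for m'=−4..4 at α=1.4875, β=0.1333, γ=1.3701.
cos(β/2)=0.997780, sin(β/2)=0.066601
d^4_{-4,0}: single k=4 term ⇒ +0.000163;  D = +0.000154-0.000053i
d^4_{-3,0}: k∈[3..4] ⇒ +0.003457 -0.000015 = +0.003441;  D = -0.000851-0.003334i
d^4_{-2,0}: k∈[2..4] ⇒ +0.041523 -0.000493 +0.000001 = +0.041030;  D = -0.040462+0.006804i
d^4_{-1,0}: k∈[1..4] ⇒ +0.293249 -0.007839 +0.000035 -0.000000 = +0.285444;  D = +0.023749+0.284455i
d^4_{0,0}: k∈[0..4] ⇒ +0.982375 -0.070030 +0.000702 -0.000001 +0.000000 = +0.913046;  D = +0.913046+0.000000i
d^4_{1,0}: k∈[0..3] ⇒ -0.293249 +0.007839 -0.000035 +0.000000 = -0.285444;  D = -0.023749+0.284455i
d^4_{2,0}: k∈[0..2] ⇒ +0.041523 -0.000493 +0.000001 = +0.041030;  D = -0.040462-0.006804i
d^4_{3,0}: k∈[0..1] ⇒ -0.003457 +0.000015 = -0.003441;  D = +0.000851-0.003334i
d^4_{4,0}: single k=0 term ⇒ +0.000163;  D = +0.000154+0.000053i
Y_4^{m'}(θ=2.737,φ=0.0597) and Σ D·Y over m':
  (+0.0002-0.0001i)·(+0.0103-0.0025i)  (-0.0009-0.0033i)·(-0.0691+0.0125i)  (-0.0405+0.0068i)·(+0.2530-0.0303i)  (+0.0237+0.2845i)·(-0.4982+0.0298i)  (+0.9130+0.0000i)·(+0.2795+0.0000i)  (-0.0237+0.2845i)·(+0.4982+0.0298i)  (-0.0405-0.0068i)·(+0.2530+0.0303i)  (+0.0009-0.0033i)·(+0.0691+0.0125i)  (+0.0002+0.0001i)·(+0.0103+0.0025i)
Y_4^0(R⁻¹ n̂) = +0.194740-0.000000i

Re=0.1947 Im=0.0000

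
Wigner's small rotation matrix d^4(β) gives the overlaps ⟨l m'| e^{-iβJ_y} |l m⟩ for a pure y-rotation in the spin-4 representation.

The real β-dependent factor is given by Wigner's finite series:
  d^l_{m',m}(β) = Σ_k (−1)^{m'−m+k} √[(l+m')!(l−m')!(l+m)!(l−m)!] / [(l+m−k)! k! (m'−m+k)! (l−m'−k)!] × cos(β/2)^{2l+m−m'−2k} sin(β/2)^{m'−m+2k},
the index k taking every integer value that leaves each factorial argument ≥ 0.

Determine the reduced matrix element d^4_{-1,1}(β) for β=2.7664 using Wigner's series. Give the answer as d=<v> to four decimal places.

d^4_{-1,1}(β=2.7664) via Wigner's sum:
c=cos(2.7664/2)=0.186498, s=sin(2.7664/2)=0.982455; N=√[6·120·120·6]=720.000000
k∈{2,3,4,5} keeps every argument non-negative
  k=2: (−1)^0·720.0000/(72)·0.1865^6·0.9825^2 = +0.000406
  k=3: (−1)^1·720.0000/(24)·0.1865^4·0.9825^4 = -0.033812
  k=4: (−1)^2·720.0000/(48)·0.1865^2·0.9825^6 = +0.469155
  k=5: (−1)^3·720.0000/(720)·0.1865^0·0.9825^8 = -0.867966
d^4_{-1,1}(2.7664) = +0.000406 -0.033812 +0.469155 -0.867966 = -0.432217

d=-0.4322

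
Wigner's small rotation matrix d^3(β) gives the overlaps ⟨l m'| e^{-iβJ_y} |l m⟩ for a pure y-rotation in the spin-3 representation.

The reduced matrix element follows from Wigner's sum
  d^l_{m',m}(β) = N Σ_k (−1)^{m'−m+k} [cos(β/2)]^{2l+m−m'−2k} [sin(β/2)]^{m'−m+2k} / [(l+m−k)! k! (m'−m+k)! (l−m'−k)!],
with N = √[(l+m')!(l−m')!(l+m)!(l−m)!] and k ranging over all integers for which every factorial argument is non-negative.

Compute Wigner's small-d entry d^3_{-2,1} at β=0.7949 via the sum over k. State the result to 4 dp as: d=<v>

d^3_{-2,1}(β=0.7949) via Wigner's sum:
c=cos(0.7949/2)=0.922051, s=sin(0.7949/2)=0.387068; N=√[1·120·24·2]=75.894664
Admissible k: 3..4 (factorial args all ≥0)
  k=3: (−1)^0·75.8947/(12)·0.9221^3·0.3871^3 = +0.287513
  k=4: (−1)^1·75.8947/(24)·0.9221^1·0.3871^5 = -0.025333
d^3_{-2,1}(0.7949) = +0.287513 -0.025333 = +0.262180

d=0.2622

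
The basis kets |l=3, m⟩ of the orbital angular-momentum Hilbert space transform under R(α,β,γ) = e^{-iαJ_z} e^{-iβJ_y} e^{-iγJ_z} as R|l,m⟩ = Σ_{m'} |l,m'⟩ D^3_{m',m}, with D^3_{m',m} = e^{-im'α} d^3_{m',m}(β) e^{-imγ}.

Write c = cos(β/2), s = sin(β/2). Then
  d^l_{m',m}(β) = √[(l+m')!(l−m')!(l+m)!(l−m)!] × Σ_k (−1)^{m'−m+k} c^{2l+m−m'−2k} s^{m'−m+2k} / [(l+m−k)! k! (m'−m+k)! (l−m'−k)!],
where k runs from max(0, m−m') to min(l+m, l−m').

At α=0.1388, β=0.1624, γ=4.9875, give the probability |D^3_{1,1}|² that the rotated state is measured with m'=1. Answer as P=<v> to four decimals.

D^3_{1,1}(0.1388,0.1624,4.9875) = e^{-i·1·0.1388}·d^3_{1,1}(0.1624)·e^{-i·1·4.9875}. Compute d first:
c=cos(0.1624/2)=0.996705, s=sin(0.1624/2)=0.081111; N=√[24·2·24·2]=48.000000
k: max(0,(1)−(1))=0 … min(3+(1),3−(1))=2
  k=0: (−1)^0·48.0000/(48)·0.9967^6·0.0811^0 = +0.980393
  k=1: (−1)^1·48.0000/(6)·0.9967^4·0.0811^2 = -0.051941
  k=2: (−1)^2·48.0000/(8)·0.9967^2·0.0811^4 = +0.000258
d^3_{1,1}(0.1624) = +0.980393 -0.051941 +0.000258 = +0.928709
|D^3_{1,1}|² = |d^3_{1,1}(β)|² = (+0.928709)² = 0.862501 (the z-rotation phases have unit modulus)

P=0.8625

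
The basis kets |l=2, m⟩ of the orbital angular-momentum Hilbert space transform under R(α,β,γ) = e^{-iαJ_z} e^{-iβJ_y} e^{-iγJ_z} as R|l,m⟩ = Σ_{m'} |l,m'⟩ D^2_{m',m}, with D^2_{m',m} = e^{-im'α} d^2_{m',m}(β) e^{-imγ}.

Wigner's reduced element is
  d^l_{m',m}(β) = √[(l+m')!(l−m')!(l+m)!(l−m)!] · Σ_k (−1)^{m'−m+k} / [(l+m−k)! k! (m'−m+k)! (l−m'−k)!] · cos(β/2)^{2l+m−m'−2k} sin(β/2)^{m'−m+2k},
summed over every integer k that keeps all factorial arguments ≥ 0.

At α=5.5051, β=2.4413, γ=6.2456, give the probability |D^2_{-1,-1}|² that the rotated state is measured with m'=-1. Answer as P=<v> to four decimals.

P=0.0886

Split into d^2_{-1,-1}(β=2.4413) × two z-phases.
c=cos(2.4413/2)=0.343035, s=sin(2.4413/2)=0.939323; N=√[1·6·1·6]=6.000000
k: max(0,(-1)−(-1))=0 … min(2+(-1),2−(-1))=1
  k=0: (−1)^0·6.0000/(6)·0.3430^4·0.9393^0 = +0.013847
  k=1: (−1)^1·6.0000/(2)·0.3430^2·0.9393^2 = -0.311479
d^2_{-1,-1}(2.4413) = +0.013847 -0.311479 = -0.297632
|D^2_{-1,-1}|² = |d^2_{-1,-1}(β)|² = (-0.297632)² = 0.088585 (the z-rotation phases have unit modulus)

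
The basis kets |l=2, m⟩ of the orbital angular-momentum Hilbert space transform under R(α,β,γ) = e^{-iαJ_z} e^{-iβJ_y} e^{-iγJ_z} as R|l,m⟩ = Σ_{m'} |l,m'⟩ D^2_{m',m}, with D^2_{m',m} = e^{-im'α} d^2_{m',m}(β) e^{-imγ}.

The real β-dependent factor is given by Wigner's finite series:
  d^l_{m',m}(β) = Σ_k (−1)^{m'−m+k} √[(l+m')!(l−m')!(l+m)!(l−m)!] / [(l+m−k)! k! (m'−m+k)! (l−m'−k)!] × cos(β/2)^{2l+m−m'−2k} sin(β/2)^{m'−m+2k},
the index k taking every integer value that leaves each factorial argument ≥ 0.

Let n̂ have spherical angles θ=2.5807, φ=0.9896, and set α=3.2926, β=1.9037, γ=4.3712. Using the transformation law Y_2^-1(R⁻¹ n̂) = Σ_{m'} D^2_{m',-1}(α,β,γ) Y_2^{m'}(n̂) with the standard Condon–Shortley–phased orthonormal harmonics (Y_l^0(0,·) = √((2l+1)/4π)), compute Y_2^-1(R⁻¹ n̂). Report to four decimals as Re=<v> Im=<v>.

Need the full column D^2_{m',-1} for m'=−2..2 at α=3.2926, β=1.9037, γ=4.3712.
cos(β/2)=0.580177, sin(β/2)=0.814490
d^2_{-2,-1}: single k=1 term ⇒ +0.318125;  D = -0.012459-0.317881i
d^2_{-1,-1}: k∈[0..1] ⇒ +0.113303 -0.669907 = -0.556604;  D = -0.105219-0.546568i
d^2_{0,-1}: k∈[0..1] ⇒ -0.389622 +0.767881 = +0.378259;  D = -0.126568-0.356455i
d^2_{1,-1}: k∈[0..1] ⇒ +0.669907 -0.440092 = +0.229815;  D = +0.108602+0.202535i
d^2_{2,-1}: single k=0 term ⇒ -0.626972;  D = +0.376034+0.501690i
Y_2^{m'}(θ=2.5807,φ=0.9896) and Σ D·Y over m':
  (-0.0125-0.3179i)·(-0.0434-0.1003i)  (-0.1052-0.5466i)·(-0.1911+0.2908i)  (-0.1266-0.3565i)·(+0.3631+0.0000i)  (+0.1086+0.2025i)·(+0.1911+0.2908i)  (+0.3760+0.5017i)·(-0.0434+0.1003i)
Y_2^-1(R⁻¹ n̂) = -0.003033+0.045682i

Re=-0.0030 Im=0.0457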